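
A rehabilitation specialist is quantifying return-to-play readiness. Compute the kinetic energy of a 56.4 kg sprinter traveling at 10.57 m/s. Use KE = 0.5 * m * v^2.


Velocity squared = 111.7249
KE = 0.5 * 56.4 * 111.7249 = 3150.64 J

3150.64 J


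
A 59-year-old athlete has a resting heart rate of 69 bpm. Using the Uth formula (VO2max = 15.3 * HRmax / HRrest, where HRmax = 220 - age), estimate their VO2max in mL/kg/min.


HRmax = 220 - 59 = 161 bpm
Ratio = HRmax / HRrest = 161 / 69 = 2.3333
VO2max = 15.3 * 2.3333 = 35.7 mL/kg/min

35.7 mL/kg/min


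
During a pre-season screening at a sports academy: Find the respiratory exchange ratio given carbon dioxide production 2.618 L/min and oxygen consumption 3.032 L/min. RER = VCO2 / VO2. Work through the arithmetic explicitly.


VCO2 = 2.618 L/min
VO2 = 3.032 L/min
RER = 2.618 / 3.032 = 0.8635

0.8635


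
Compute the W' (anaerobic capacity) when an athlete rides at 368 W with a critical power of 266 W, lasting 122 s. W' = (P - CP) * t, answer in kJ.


Above-CP power = 102 W
Duration = 122 s
W' = 102 * 122 = 12444 J
Convert: 12444 / 1000 = 12.444 kJ

12.444 kJ


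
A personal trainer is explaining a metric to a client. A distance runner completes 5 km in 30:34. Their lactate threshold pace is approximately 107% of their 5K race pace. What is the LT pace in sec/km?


Convert to seconds: 30 min 34 s = 1834 s
Pace per km = 1834 / 5 = 366.8 s/km
LT pace = 366.8 * 1.07 = 392.48 s/km

392.48 s/km


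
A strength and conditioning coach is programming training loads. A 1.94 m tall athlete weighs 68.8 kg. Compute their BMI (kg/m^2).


height^2 = 3.7636 m^2
BMI = 68.8 / 3.7636 = 18.28 kg/m^2

18.28 kg/m^2


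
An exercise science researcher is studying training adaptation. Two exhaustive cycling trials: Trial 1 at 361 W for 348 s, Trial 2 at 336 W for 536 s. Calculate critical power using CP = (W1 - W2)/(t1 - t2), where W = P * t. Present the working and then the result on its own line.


W1 = 361 * 348 = 125628 J
W2 = 336 * 536 = 180096 J
CP = (125628 - 180096) / (348 - 536)
= -54468 / -188
= 289.72 W

289.72 W


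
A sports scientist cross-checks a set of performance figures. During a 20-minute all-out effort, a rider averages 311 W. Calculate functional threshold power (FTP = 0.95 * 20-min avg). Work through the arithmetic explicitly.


FTP = 0.95 * 311
= 295.45 W

295.45 W


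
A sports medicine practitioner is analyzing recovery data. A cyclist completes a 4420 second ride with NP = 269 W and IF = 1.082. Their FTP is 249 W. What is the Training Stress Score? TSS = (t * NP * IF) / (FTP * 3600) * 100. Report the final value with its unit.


t * NP * IF = 4420 * 269 * 1.082 = 1286476.36
FTP * 3600 = 896400
TSS = (1286476.36 / 896400) * 100 = 143.52

143.52 TSS


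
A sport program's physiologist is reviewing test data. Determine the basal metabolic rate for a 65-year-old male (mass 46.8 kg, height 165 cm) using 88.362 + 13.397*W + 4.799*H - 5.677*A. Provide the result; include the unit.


BMR = 88.362 + 13.397*46.8 + 4.799*165 - 5.677*65
= 1138.17 kcal/day

1138.17 kcal/day


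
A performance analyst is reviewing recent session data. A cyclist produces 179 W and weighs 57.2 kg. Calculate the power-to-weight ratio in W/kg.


P/W = power / mass
= 179 / 57.2
= 3.129 W/kg

3.129 W/kg


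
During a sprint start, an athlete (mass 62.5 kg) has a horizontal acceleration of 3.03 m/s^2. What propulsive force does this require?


Propulsive force = mass * acceleration
= 62.5 kg * 3.03 m/s^2
= 189.38 N

189.38 N


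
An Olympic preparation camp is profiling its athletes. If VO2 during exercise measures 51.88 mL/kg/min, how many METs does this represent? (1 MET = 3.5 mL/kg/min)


METs = VO2 / 3.5 = 51.88 / 3.5 = 14.82

14.82 METs


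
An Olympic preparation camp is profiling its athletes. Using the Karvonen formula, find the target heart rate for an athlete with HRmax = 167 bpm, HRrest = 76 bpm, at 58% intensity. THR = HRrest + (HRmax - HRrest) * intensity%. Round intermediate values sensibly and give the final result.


HRR = 167 - 76 = 91
THR = 76 + 91 * 0.58
= 76 + 52.78
= 128.78 bpm

128.78 bpm


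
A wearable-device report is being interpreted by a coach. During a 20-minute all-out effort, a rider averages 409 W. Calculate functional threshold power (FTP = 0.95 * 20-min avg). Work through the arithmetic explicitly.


FTP = 0.95 * 409
= 388.55 W

388.55 W


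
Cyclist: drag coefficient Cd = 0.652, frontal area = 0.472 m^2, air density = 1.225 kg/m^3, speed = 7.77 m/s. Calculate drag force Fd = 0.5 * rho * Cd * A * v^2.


v^2 = 7.77^2 = 60.3729
Fd = 0.5 * 1.225 * 0.652 * 0.472 * 60.3729
= 11.38 N

11.38 N


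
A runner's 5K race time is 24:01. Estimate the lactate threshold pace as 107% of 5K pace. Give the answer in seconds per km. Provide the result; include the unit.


Total race time = 24*60 + 1 = 1441 seconds
5K pace = 1441 / 5 = 288.2 sec/km
LT pace = 288.2 * 1.07 = 308.37 sec/km

308.37 s/km


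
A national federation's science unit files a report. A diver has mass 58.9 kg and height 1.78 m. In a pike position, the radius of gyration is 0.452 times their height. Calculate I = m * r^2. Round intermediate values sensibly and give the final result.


r = 0.452 * 1.78 = 0.80456 m
I = m * r^2 = 58.9 * 0.647317 = 38.127 kg*m^2

38.127 kg*m^2


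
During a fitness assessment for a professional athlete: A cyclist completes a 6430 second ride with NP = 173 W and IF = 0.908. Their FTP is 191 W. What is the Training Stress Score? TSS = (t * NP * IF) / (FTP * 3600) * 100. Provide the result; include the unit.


t * NP * IF = 6430 * 173 * 0.908 = 1010050.12
FTP * 3600 = 687600
TSS = (1010050.12 / 687600) * 100 = 146.9

146.9 TSS


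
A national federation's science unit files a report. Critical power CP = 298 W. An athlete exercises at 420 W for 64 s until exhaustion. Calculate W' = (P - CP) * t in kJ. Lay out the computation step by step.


P - CP = 420 - 298 = 122 W
W' = 122 * 64 = 7808 J
= 7808 / 1000 = 7.808 kJ

7.808 kJ


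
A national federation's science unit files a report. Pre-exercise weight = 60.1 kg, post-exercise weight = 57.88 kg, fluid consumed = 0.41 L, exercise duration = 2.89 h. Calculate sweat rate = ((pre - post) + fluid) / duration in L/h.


Weight loss = 60.1 - 57.88 = 2.22 kg (approx L)
Total sweat = 2.22 + 0.41 = 2.63 L
Sweat rate = 2.63 / 2.89 = 0.91 L/h

0.91 L/h


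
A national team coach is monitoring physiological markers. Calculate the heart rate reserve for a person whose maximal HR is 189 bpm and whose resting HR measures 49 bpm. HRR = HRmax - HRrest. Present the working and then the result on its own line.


HRmax = 189 bpm
HRrest = 49 bpm
HRR = 189 - 49 = 140 bpm

140 bpm


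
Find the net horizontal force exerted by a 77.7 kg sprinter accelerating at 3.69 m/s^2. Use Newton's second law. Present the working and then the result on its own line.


Newton's second law: F = m * a
F = 77.7 * 3.69 = 286.71 N

286.71 N


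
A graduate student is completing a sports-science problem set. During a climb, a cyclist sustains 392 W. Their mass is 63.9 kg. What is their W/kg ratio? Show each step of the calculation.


Power-to-weight = 392 W / 63.9 kg
= 6.135 W/kg

6.135 W/kg


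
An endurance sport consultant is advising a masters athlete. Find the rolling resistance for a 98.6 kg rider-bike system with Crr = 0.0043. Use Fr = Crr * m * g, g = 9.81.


m * g = 98.6 * 9.81 = 967.266 N
Fr = 0.0043 * 967.266 = 4.159 N

4.159 N


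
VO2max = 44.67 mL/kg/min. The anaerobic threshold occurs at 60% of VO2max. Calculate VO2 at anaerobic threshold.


AT fraction = 60 / 100 = 0.6
AT VO2 = 44.67 * 0.6
= 26.8 mL/kg/min

26.8 mL/kg/min


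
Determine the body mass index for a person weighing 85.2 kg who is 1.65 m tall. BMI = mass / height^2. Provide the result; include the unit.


BMI = mass / height^2
= 85.2 / 1.65^2
= 85.2 / 2.7225
= 31.29 kg/m^2

31.29 kg/m^2


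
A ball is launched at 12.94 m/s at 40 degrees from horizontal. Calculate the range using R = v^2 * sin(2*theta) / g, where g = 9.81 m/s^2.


sin(2 * 40) = sin(80) = 0.984808
v^2 = 12.94^2 = 167.4436
R = 167.4436 * 0.984808 / 9.81
= 16.809 m

16.809 m


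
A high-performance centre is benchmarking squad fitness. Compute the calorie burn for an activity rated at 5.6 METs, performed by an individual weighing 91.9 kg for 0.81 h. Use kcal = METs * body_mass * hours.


Product of METs and mass = 5.6 * 91.9 = 514.64
Total kcal = 514.64 * 0.81 = 416.86 kcal

416.86 kcal


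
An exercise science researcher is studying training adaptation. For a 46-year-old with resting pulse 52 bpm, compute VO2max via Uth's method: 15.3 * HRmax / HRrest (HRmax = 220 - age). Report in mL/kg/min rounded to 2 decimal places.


Step 1: HRmax = 220 - 46 = 174 bpm
Step 2: Ratio = 174 / 52 = 3.3462
Step 3: VO2max = 15.3 * 3.3462 = 51.2 mL/kg/min

51.2 mL/kg/min


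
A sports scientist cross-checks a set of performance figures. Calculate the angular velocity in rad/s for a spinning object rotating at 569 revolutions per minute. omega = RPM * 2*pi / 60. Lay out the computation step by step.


omega = RPM * 2*pi / 60
= 569 * 6.28318531 / 60
= 59.586 rad/s

59.586 rad/s


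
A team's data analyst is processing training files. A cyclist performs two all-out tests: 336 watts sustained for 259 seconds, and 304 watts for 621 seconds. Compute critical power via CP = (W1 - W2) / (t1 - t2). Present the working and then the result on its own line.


W1 = P1 * t1 = 336 * 259 = 87024 J
W2 = P2 * t2 = 304 * 621 = 188784 J
CP = (87024 - 188784) / (259 - 621)
= 281.1 W

281.1 W


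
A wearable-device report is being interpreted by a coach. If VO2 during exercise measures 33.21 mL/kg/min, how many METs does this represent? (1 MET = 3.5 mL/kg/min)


METs = VO2 / 3.5 = 33.21 / 3.5 = 9.49

9.49 METs


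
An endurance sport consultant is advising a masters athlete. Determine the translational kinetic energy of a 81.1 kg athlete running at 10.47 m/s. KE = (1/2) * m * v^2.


KE = 0.5 * m * v^2
= 0.5 * 81.1 * 10.47^2
= 0.5 * 81.1 * 109.6209
= 4445.13 J

4445.13 J


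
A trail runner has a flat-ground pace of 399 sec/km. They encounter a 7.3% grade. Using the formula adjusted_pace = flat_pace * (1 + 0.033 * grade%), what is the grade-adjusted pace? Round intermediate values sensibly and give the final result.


Grade factor = 1 + 0.033 * 7.3 = 1.2409
Adjusted = 399 * 1.2409 = 495.12 sec/km

495.12 s/km


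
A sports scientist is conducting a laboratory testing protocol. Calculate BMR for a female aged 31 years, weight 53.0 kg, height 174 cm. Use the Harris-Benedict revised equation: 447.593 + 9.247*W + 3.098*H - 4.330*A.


Substituting values:
W term = 9.247 * 53.0 = 490.091
H term = 3.098 * 174 = 539.052
A term = 4.330 * 31 = 134.23
BMR = 1342.51 kcal/day

1342.51 kcal/day


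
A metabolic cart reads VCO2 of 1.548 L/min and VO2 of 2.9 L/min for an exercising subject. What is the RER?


RER = VCO2 / VO2 = 1.548 / 2.9 = 0.5338

0.5338


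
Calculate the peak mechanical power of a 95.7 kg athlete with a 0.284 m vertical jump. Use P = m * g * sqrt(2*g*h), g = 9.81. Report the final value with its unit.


First, sqrt(2gh) = sqrt(2 * 9.81 * 0.284)
= sqrt(5.57208) = 2.360525 m/s
Power = 95.7 * 9.81 * 2.360525 = 2216.1 W

2216.1 W


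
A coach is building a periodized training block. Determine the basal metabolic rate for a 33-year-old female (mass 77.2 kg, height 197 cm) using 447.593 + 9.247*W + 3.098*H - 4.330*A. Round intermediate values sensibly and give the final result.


BMR = 447.593 + 9.247*77.2 + 3.098*197 - 4.330*33
= 1628.88 kcal/day

1628.88 kcal/day


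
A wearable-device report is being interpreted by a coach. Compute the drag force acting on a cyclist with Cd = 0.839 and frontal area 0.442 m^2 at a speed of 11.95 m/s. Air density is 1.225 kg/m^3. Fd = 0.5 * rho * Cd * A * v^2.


Step 1: v^2 = 142.8025
Step 2: Fd = 0.5 * 1.225 * 0.839 * 0.442 * 142.8025
= 32.436 N

32.436 N


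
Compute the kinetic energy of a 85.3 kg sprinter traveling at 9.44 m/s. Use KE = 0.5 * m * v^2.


Velocity squared = 89.1136
KE = 0.5 * 85.3 * 89.1136 = 3800.7 J

3800.7 J


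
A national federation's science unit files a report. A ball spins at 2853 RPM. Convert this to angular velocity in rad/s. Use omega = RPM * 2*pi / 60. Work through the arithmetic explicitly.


omega = 2853 * 2 * pi / 60
= 2853 * 6.28318531 / 60
= 17925.928 / 60
= 298.765 rad/s

298.765 rad/s


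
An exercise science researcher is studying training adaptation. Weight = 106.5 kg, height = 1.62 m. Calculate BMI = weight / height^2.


height^2 = 1.62^2 = 2.6244
BMI = 106.5 / 2.6244 = 40.58 kg/m^2

40.58 kg/m^2


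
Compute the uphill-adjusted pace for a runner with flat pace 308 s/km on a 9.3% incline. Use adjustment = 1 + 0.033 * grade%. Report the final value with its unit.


Adjustment factor = 1 + 0.033 * 9.3 = 1.3069
Grade-adjusted pace = 308 * 1.3069 = 402.53 s/km

402.53 s/km


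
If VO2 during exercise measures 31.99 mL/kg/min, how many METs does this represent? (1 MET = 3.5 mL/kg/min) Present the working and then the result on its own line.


METs = VO2 / 3.5 = 31.99 / 3.5 = 9.14

9.14 METs


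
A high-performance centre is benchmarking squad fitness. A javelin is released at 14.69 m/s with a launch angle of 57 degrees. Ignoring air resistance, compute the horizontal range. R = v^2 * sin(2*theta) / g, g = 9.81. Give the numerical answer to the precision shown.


Launch speed squared = 215.7961
sin(2 * 57 deg) = 0.913545
Range = 215.7961 * 0.913545 / 9.81
= 20.096 m

20.096 m


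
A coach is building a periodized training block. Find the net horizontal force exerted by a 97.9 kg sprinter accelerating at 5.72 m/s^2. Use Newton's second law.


Newton's second law: F = m * a
F = 97.9 * 5.72 = 559.99 N

559.99 N


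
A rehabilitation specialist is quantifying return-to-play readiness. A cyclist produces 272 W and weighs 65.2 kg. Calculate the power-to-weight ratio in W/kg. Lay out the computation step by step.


P/W = power / mass
= 272 / 65.2
= 4.172 W/kg

4.172 W/kg


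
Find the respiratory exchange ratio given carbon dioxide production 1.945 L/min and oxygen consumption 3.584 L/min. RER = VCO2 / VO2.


VCO2 = 1.945 L/min
VO2 = 3.584 L/min
RER = 1.945 / 3.584 = 0.5427

0.5427


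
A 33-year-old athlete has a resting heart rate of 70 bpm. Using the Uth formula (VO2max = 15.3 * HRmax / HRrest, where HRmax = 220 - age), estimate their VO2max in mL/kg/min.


HRmax = 220 - 33 = 187 bpm
Ratio = HRmax / HRrest = 187 / 70 = 2.6714
VO2max = 15.3 * 2.6714 = 40.87 mL/kg/min

40.87 mL/kg/min


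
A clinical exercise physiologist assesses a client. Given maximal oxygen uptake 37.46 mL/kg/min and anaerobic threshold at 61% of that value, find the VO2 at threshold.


Percentage as decimal = 0.61
VO2 at AT = 37.46 * 0.61 = 22.85 mL/kg/min

22.85 mL/kg/min


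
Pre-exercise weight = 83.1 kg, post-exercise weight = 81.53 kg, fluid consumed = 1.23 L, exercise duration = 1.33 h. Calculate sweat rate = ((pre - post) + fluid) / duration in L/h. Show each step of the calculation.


Weight loss = 83.1 - 81.53 = 1.57 kg (approx L)
Total sweat = 1.57 + 1.23 = 2.8 L
Sweat rate = 2.8 / 1.33 = 2.105 L/h

2.105 L/h


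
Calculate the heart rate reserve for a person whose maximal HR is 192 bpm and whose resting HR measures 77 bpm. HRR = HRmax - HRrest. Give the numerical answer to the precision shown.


HRmax = 192 bpm
HRrest = 77 bpm
HRR = 192 - 77 = 115 bpm

115 bpm


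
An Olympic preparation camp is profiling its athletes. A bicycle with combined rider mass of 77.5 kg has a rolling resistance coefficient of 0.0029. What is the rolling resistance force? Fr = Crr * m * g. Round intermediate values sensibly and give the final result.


Fr = 0.0029 * 77.5 * 9.81
= 0.22475 * 9.81
= 2.205 N

2.205 N


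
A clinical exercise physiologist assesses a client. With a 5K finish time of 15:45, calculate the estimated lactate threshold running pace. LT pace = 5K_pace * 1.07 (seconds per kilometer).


Race duration = 945 s for 5 km
Average pace = 945 / 5 = 189.0 s/km
LT pace = 189.0 * 1.07
= 202.23 s/km

202.23 s/km


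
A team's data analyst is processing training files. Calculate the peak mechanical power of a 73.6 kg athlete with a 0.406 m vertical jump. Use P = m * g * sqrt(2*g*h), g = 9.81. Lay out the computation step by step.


First, sqrt(2gh) = sqrt(2 * 9.81 * 0.406)
= sqrt(7.96572) = 2.822361 m/s
Power = 73.6 * 9.81 * 2.822361 = 2037.79 W

2037.79 W


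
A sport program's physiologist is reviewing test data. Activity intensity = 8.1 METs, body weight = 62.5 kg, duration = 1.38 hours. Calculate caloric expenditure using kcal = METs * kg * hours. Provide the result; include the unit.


kcal = 8.1 * 62.5 * 1.38
= 506.25 * 1.38
= 698.63 kcal

698.63 kcal


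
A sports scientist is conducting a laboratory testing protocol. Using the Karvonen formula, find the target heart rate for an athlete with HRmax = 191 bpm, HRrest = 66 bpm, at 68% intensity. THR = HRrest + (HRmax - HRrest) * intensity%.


HRR = 191 - 66 = 125
THR = 66 + 125 * 0.68
= 66 + 85.0
= 151.0 bpm

151.0 bpm


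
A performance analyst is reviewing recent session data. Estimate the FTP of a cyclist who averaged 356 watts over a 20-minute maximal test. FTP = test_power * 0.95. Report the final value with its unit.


FTP = 356 * 0.95 = 338.2 W

338.2 W


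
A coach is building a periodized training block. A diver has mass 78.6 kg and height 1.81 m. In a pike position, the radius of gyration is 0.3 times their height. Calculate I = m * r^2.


r = 0.3 * 1.81 = 0.543 m
I = m * r^2 = 78.6 * 0.294849 = 23.175 kg*m^2

23.175 kg*m^2


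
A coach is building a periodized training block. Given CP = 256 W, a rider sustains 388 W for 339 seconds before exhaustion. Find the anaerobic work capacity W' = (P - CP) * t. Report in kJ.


Excess power = 388 - 256 = 132 W
Work above CP = 132 * 339 = 44748 J
W' = 44.748 kJ

44.748 kJ


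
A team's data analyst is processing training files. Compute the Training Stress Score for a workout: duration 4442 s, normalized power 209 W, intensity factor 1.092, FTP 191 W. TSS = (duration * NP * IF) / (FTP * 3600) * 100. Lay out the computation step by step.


Product = 4442 * 209 * 1.092 = 1013788.776
Base = 191 * 3600 = 687600
TSS = 1013788.776 / 687600 * 100 = 147.44

147.44 TSS


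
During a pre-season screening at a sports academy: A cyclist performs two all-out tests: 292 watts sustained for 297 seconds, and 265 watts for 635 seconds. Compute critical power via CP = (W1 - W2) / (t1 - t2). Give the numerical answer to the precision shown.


W1 = P1 * t1 = 292 * 297 = 86724 J
W2 = P2 * t2 = 265 * 635 = 168275 J
CP = (86724 - 168275) / (297 - 635)
= 241.28 W

241.28 W


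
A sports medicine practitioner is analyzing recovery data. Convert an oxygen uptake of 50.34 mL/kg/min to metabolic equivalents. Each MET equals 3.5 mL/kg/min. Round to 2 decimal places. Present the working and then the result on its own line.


One MET = 3.5 mL/kg/min
Number of METs = 50.34 / 3.5
= 14.38 METs

14.38 METs


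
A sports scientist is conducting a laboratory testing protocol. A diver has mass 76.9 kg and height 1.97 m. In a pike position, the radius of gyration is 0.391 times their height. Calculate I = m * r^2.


r = 0.391 * 1.97 = 0.77027 m
I = m * r^2 = 76.9 * 0.593316 = 45.626 kg*m^2

45.626 kg*m^2


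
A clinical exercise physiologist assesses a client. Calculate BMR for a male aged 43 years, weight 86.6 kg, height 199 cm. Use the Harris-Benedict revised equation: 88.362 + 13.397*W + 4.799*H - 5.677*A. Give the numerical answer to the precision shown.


Substituting values:
W term = 13.397 * 86.6 = 1160.1802
H term = 4.799 * 199 = 955.001
A term = 5.677 * 43 = 244.111
BMR = 1959.43 kcal/day

1959.43 kcal/day


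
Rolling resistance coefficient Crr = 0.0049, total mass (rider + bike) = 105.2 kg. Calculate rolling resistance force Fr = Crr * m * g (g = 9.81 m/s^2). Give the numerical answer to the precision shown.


Fr = Crr * m * g
= 0.0049 * 105.2 * 9.81
= 5.057 N

5.057 N


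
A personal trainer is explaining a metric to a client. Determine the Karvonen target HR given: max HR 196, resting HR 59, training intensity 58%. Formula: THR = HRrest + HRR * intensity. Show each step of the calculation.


HRR = HRmax - HRrest = 196 - 59 = 137
THR = 59 + 137 * 0.58
= 138.46 bpm

138.46 bpm


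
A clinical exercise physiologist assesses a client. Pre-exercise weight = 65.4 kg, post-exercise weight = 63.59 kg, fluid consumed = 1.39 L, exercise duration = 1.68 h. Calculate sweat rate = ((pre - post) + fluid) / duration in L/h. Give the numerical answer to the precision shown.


Weight loss = 65.4 - 63.59 = 1.81 kg (approx L)
Total sweat = 1.81 + 1.39 = 3.2 L
Sweat rate = 3.2 / 1.68 = 1.905 L/h

1.905 L/h


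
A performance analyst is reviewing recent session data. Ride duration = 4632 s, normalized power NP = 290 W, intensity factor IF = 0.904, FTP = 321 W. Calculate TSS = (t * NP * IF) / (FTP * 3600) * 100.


Numerator = 4632 * 290 * 0.904 = 1214325.12
Denominator = 321 * 3600 = 1155600
TSS = 1214325.12 / 1155600 * 100
= 105.08

105.08 TSS


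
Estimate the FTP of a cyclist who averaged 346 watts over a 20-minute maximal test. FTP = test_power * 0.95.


FTP = 346 * 0.95 = 328.7 W

328.7 W


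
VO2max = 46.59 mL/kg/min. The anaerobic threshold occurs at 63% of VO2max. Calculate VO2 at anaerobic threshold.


AT fraction = 63 / 100 = 0.63
AT VO2 = 46.59 * 0.63
= 29.35 mL/kg/min

29.35 mL/kg/min


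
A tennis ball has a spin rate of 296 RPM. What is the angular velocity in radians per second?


Convert RPM to rad/s: multiply by 2*pi and divide by 60
omega = 296 * 2 * pi / 60
= 30.997 rad/s

30.997 rad/s


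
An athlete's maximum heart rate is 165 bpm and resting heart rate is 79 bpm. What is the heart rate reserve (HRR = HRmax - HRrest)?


HRR = HRmax - HRrest
= 165 - 79
= 86 bpm

86 bpm


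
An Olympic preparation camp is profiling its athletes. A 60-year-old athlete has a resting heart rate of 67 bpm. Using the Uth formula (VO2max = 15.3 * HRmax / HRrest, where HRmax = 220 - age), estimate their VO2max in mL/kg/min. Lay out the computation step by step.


HRmax = 220 - 60 = 160 bpm
Ratio = HRmax / HRrest = 160 / 67 = 2.3881
VO2max = 15.3 * 2.3881 = 36.54 mL/kg/min

36.54 mL/kg/min


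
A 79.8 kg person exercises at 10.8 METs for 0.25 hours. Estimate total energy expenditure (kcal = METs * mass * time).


Energy = METs * mass(kg) * time(h)
= 10.8 * 79.8 * 0.25
= 215.46 kcal

215.46 kcal


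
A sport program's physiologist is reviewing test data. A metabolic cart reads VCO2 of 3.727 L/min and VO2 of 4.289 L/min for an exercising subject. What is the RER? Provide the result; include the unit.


RER = VCO2 / VO2 = 3.727 / 4.289 = 0.869

0.869


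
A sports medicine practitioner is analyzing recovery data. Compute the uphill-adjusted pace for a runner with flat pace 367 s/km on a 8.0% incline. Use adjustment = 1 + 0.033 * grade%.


Adjustment factor = 1 + 0.033 * 8.0 = 1.264
Grade-adjusted pace = 367 * 1.264 = 463.89 s/km

463.89 s/km


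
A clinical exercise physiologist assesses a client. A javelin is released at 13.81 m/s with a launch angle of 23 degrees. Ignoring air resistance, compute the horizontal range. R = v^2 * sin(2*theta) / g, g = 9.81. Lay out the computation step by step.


Launch speed squared = 190.7161
sin(2 * 23 deg) = 0.71934
Range = 190.7161 * 0.71934 / 9.81
= 13.985 m

13.985 m


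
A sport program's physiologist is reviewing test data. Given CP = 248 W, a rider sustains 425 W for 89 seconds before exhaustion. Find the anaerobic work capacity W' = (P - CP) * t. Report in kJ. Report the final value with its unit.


Excess power = 425 - 248 = 177 W
Work above CP = 177 * 89 = 15753 J
W' = 15.753 kJ

15.753 kJ


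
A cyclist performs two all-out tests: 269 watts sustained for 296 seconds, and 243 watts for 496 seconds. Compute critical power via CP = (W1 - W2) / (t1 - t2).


W1 = P1 * t1 = 269 * 296 = 79624 J
W2 = P2 * t2 = 243 * 496 = 120528 J
CP = (79624 - 120528) / (296 - 496)
= 204.52 W

204.52 W


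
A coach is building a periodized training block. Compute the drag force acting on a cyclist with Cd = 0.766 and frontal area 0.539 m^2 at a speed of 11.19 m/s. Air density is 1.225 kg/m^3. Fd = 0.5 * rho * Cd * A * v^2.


Step 1: v^2 = 125.2161
Step 2: Fd = 0.5 * 1.225 * 0.766 * 0.539 * 125.2161
= 31.665 N

31.665 N


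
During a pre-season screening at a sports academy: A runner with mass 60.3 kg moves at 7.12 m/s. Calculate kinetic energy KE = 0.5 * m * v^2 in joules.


v^2 = 7.12^2 = 50.6944
KE = 0.5 * 60.3 * 50.6944
= 1528.44 J

1528.44 J


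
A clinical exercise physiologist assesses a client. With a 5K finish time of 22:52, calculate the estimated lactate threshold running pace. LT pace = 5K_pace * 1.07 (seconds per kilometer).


Race duration = 1372 s for 5 km
Average pace = 1372 / 5 = 274.4 s/km
LT pace = 274.4 * 1.07
= 293.61 s/km

293.61 s/km


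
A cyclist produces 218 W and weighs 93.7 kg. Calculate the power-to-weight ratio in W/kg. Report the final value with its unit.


P/W = power / mass
= 218 / 93.7
= 2.327 W/kg

2.327 W/kg


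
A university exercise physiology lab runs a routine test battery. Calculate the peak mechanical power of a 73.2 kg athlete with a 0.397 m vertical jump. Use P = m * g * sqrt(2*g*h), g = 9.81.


First, sqrt(2gh) = sqrt(2 * 9.81 * 0.397)
= sqrt(7.78914) = 2.790903 m/s
Power = 73.2 * 9.81 * 2.790903 = 2004.13 W

2004.13 W


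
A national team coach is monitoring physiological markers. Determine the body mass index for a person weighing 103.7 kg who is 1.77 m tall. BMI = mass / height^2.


BMI = mass / height^2
= 103.7 / 1.77^2
= 103.7 / 3.1329
= 33.1 kg/m^2

33.1 kg/m^2


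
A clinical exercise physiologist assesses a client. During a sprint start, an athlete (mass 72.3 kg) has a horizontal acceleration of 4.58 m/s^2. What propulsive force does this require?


Propulsive force = mass * acceleration
= 72.3 kg * 4.58 m/s^2
= 331.13 N

331.13 N


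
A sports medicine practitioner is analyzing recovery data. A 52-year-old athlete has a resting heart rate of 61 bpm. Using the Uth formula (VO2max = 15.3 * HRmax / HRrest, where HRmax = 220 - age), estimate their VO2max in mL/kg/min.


HRmax = 220 - 52 = 168 bpm
Ratio = HRmax / HRrest = 168 / 61 = 2.7541
VO2max = 15.3 * 2.7541 = 42.14 mL/kg/min

42.14 mL/kg/min


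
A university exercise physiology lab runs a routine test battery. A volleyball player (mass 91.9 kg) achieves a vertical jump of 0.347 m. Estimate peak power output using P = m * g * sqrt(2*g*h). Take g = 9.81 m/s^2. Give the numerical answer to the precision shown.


2 * g * h = 2 * 9.81 * 0.347 = 6.80814
sqrt(6.80814) = 2.609241 m/s
P = 91.9 * 9.81 * 2.609241 = 2352.33 W

2352.33 W


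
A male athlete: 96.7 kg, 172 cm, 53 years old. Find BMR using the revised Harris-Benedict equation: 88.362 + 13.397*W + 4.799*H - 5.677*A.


Intercept = 88.362
Weight contribution = 13.397 * 96.7 = 1295.4899
Height contribution = 4.799 * 172 = 825.428
Age contribution = 5.677 * 53 = 300.881
BMR = 88.362 + 1295.4899 + 825.428 - 300.881
= 1908.4 kcal/day

1908.4 kcal/day


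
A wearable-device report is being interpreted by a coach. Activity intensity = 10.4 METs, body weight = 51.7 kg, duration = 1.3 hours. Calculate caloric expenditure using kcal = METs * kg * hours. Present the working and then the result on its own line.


kcal = 10.4 * 51.7 * 1.3
= 537.68 * 1.3
= 698.98 kcal

698.98 kcal


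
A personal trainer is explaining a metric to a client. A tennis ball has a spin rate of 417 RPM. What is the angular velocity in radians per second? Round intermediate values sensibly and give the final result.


Convert RPM to rad/s: multiply by 2*pi and divide by 60
omega = 417 * 2 * pi / 60
= 43.668 rad/s

43.668 rad/s


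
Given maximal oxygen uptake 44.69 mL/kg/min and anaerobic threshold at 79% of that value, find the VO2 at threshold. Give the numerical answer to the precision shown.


Percentage as decimal = 0.79
VO2 at AT = 44.69 * 0.79 = 35.31 mL/kg/min

35.31 mL/kg/min


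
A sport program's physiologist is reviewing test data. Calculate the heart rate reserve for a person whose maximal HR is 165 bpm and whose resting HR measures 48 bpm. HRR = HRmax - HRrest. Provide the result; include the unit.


HRmax = 165 bpm
HRrest = 48 bpm
HRR = 165 - 48 = 117 bpm

117 bpm


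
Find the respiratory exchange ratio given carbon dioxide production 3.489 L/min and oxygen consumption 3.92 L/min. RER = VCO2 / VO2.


VCO2 = 3.489 L/min
VO2 = 3.92 L/min
RER = 3.489 / 3.92 = 0.8901

0.8901


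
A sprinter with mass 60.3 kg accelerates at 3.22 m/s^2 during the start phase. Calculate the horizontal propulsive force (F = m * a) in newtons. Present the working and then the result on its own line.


F = m * a
= 60.3 * 3.22
= 194.17 N

194.17 N


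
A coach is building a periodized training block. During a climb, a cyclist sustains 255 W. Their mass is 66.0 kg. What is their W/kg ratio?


Power-to-weight = 255 W / 66.0 kg
= 3.864 W/kg

3.864 W/kg


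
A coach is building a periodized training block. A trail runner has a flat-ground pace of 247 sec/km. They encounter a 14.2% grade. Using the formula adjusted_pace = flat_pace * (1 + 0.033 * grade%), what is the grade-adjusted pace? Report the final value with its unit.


Grade factor = 1 + 0.033 * 14.2 = 1.4686
Adjusted = 247 * 1.4686 = 362.74 sec/km

362.74 s/km


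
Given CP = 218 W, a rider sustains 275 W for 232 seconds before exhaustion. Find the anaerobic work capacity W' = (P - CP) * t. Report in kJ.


Excess power = 275 - 218 = 57 W
Work above CP = 57 * 232 = 13224 J
W' = 13.224 kJ

13.224 kJ


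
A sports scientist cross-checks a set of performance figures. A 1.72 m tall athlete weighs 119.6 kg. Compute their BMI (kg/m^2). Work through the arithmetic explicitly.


height^2 = 2.9584 m^2
BMI = 119.6 / 2.9584 = 40.43 kg/m^2

40.43 kg/m^2


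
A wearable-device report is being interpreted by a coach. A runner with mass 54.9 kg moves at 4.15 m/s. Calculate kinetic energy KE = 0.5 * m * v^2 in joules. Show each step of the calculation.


v^2 = 4.15^2 = 17.2225
KE = 0.5 * 54.9 * 17.2225
= 472.76 J

472.76 J


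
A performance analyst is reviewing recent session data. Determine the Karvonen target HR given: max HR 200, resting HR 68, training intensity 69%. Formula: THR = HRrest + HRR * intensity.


HRR = HRmax - HRrest = 200 - 68 = 132
THR = 68 + 132 * 0.69
= 159.08 bpm

159.08 bpm


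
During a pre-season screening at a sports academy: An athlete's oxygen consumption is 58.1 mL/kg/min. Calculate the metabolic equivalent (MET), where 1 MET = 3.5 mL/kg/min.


MET = VO2 / 3.5
= 58.1 / 3.5
= 16.6 METs

16.6 METs


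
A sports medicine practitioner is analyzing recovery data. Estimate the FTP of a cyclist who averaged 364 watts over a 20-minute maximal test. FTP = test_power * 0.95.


FTP = 364 * 0.95 = 345.8 W

345.8 W


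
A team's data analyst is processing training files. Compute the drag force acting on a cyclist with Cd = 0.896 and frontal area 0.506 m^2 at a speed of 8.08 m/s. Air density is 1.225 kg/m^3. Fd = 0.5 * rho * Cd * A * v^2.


Step 1: v^2 = 65.2864
Step 2: Fd = 0.5 * 1.225 * 0.896 * 0.506 * 65.2864
= 18.13 N

18.13 N


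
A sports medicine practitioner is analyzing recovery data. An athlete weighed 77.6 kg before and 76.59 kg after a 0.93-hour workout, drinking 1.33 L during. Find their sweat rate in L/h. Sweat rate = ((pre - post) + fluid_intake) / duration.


Body mass change = 1.01 kg
Total sweat loss = 1.01 + 1.33 = 2.34 L
Rate = 2.34 / 0.93 = 2.516 L/h

2.516 L/h


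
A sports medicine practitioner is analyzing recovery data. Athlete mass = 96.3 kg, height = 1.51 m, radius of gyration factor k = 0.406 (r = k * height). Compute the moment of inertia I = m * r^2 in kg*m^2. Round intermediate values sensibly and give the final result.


r = k * height = 0.406 * 1.51 = 0.61306 m
r^2 = 0.61306^2 = 0.375843
I = 96.3 * 0.375843 = 36.194 kg*m^2

36.194 kg*m^2


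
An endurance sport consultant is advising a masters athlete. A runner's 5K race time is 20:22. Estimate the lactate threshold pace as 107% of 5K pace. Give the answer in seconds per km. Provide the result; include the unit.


Total race time = 20*60 + 22 = 1222 seconds
5K pace = 1222 / 5 = 244.4 sec/km
LT pace = 244.4 * 1.07 = 261.51 sec/km

261.51 s/km


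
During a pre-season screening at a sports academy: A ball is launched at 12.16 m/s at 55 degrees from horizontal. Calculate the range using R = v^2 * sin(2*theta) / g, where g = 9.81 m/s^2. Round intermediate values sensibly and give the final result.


sin(2 * 55) = sin(110) = 0.939693
v^2 = 12.16^2 = 147.8656
R = 147.8656 * 0.939693 / 9.81
= 14.164 m

14.164 m


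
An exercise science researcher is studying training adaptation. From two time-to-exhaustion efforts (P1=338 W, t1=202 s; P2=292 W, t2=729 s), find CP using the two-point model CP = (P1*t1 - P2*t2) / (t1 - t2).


Work in trial 1 = 68276 J
Work in trial 2 = 212868 J
Delta work = -144592 J
Delta time = -527 s
CP = -144592 / -527 = 274.37 W

274.37 W


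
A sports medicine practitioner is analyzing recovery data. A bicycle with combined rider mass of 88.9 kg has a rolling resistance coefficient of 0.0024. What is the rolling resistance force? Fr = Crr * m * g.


Fr = 0.0024 * 88.9 * 9.81
= 0.21336 * 9.81
= 2.093 N

2.093 N


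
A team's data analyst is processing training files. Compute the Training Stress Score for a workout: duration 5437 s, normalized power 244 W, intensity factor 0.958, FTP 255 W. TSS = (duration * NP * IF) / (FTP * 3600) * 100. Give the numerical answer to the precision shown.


Product = 5437 * 244 * 0.958 = 1270909.624
Base = 255 * 3600 = 918000
TSS = 1270909.624 / 918000 * 100 = 138.44

138.44 TSS


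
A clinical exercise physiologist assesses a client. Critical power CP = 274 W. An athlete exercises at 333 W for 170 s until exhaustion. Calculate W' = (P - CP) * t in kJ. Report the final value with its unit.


P - CP = 333 - 274 = 59 W
W' = 59 * 170 = 10030 J
= 10030 / 1000 = 10.03 kJ

10.03 kJ


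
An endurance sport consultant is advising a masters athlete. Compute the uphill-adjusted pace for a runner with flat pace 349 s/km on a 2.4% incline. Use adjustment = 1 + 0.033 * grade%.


Adjustment factor = 1 + 0.033 * 2.4 = 1.0792
Grade-adjusted pace = 349 * 1.0792 = 376.64 s/km

376.64 s/km


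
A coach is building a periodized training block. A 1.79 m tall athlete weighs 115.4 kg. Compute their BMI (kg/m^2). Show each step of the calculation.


height^2 = 3.2041 m^2
BMI = 115.4 / 3.2041 = 36.02 kg/m^2

36.02 kg/m^2


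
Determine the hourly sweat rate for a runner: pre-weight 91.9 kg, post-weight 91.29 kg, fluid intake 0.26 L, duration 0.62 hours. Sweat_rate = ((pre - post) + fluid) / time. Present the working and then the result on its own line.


Mass lost = 91.9 - 91.29 = 0.61 kg
Add fluid consumed: 0.61 + 0.26 = 0.87 L total sweat
Sweat rate = 0.87 / 0.62 = 1.403 L/h

1.403 L/h


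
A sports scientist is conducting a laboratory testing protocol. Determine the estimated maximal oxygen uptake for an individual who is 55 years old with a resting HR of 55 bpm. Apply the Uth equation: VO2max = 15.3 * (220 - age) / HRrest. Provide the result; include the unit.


HRmax = 220 - 55 = 165
VO2max = 15.3 * (165 / 55)
= 15.3 * 3.0
= 45.9 mL/kg/min

45.9 mL/kg/min


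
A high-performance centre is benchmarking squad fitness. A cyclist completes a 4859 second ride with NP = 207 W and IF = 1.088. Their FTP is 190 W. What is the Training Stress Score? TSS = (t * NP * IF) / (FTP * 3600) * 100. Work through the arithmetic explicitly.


t * NP * IF = 4859 * 207 * 1.088 = 1094324.544
FTP * 3600 = 684000
TSS = (1094324.544 / 684000) * 100 = 159.99

159.99 TSS


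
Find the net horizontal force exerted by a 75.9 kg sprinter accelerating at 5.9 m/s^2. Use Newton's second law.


Newton's second law: F = m * a
F = 75.9 * 5.9 = 447.81 N

447.81 N


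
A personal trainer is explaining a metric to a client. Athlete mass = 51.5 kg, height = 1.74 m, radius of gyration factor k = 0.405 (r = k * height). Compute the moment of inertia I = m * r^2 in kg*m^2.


r = k * height = 0.405 * 1.74 = 0.7047 m
r^2 = 0.7047^2 = 0.496602
I = 51.5 * 0.496602 = 25.575 kg*m^2

25.575 kg*m^2


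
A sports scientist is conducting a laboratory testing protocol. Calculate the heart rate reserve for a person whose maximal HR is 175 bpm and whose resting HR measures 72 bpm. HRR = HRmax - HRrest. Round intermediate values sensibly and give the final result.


HRmax = 175 bpm
HRrest = 72 bpm
HRR = 175 - 72 = 103 bpm

103 bpm


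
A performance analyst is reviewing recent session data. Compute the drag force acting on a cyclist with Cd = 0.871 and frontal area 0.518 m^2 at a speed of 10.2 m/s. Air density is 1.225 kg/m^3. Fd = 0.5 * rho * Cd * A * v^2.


Step 1: v^2 = 104.04
Step 2: Fd = 0.5 * 1.225 * 0.871 * 0.518 * 104.04
= 28.751 N

28.751 N


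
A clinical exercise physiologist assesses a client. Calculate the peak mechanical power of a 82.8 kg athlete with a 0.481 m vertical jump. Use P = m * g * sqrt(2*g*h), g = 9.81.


First, sqrt(2gh) = sqrt(2 * 9.81 * 0.481)
= sqrt(9.43722) = 3.072006 m/s
Power = 82.8 * 9.81 * 3.072006 = 2495.29 W

2495.29 W


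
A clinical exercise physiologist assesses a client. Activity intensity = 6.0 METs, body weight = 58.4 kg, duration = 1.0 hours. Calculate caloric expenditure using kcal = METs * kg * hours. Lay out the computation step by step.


kcal = 6.0 * 58.4 * 1.0
= 350.4 * 1.0
= 350.4 kcal

350.4 kcal


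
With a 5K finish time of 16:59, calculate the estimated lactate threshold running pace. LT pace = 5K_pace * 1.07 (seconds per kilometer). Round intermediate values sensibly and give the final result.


Race duration = 1019 s for 5 km
Average pace = 1019 / 5 = 203.8 s/km
LT pace = 203.8 * 1.07
= 218.07 s/km

218.07 s/km


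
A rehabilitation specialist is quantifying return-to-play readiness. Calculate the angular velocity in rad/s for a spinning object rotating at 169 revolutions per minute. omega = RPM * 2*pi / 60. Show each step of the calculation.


omega = RPM * 2*pi / 60
= 169 * 6.28318531 / 60
= 17.698 rad/s

17.698 rad/s


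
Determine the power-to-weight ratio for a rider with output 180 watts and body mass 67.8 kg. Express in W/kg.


P/W = 180 / 67.8 = 2.655 W/kg

2.655 W/kg


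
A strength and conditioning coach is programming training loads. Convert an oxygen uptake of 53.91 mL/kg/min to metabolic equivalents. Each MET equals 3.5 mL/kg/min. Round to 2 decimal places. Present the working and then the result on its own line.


One MET = 3.5 mL/kg/min
Number of METs = 53.91 / 3.5
= 15.4 METs

15.4 METs


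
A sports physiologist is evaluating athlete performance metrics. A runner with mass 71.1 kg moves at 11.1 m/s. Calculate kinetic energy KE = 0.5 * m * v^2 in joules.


v^2 = 11.1^2 = 123.21
KE = 0.5 * 71.1 * 123.21
= 4380.12 J

4380.12 J


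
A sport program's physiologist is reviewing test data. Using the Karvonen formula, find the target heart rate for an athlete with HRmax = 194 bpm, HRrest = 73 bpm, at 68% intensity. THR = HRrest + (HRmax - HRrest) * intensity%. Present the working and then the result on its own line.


HRR = 194 - 73 = 121
THR = 73 + 121 * 0.68
= 73 + 82.28
= 155.28 bpm

155.28 bpm


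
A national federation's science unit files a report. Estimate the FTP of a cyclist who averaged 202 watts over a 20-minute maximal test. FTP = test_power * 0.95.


FTP = 202 * 0.95 = 191.9 W

191.9 W
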